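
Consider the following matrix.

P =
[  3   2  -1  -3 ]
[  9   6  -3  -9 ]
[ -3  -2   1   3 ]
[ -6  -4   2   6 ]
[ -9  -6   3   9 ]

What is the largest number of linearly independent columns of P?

1

Row reduce to echelon form.
R2 ← R2 − (3)·R1: [0, 0, 0, 0]
R3 ← R3 + R1: [0, 0, 0, 0]
R4 ← R4 + (2)·R1: [0, 0, 0, 0]
R5 ← R5 + (3)·R1: [0, 0, 0, 0]
Echelon form has 1 nonzero row, so rank(P) = 1.
The rank gives the maximum number of linearly independent columns: 1.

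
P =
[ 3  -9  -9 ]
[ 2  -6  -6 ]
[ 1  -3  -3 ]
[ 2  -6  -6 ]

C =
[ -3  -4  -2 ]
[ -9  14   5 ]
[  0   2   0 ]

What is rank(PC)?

First compute PC:
[[ 72, -156, -51],
 [ 48, -104, -34],
 [ 24, -52, -17],
 [ 48, -104, -34]]
Now row reduce the product.
R2 ← R2 − (2/3)·R1: [0, 0, 0]
R3 ← R3 − (1/3)·R1: [0, 0, 0]
R4 ← R4 − (2/3)·R1: [0, 0, 0]
1 nonzero row, so rank(PC) = 1.

1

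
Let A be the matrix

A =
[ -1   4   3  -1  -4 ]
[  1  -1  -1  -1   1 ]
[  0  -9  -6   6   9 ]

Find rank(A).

2

Row reduce to echelon form.
R2 ← R2 + R1: [0, 3, 2, -2, -3]
R3 ← R3 + (3)·R2: [0, 0, 0, 0, 0]
Echelon form has 2 nonzero rows, so rank(A) = 2.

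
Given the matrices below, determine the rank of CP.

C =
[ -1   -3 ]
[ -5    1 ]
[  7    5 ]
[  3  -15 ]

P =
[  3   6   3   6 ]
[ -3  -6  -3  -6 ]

1

First compute CP:
[[  6,  12,   6,  12],
 [-18, -36, -18, -36],
 [  6,  12,   6,  12],
 [ 54, 108,  54, 108]]
Now row reduce the product.
R2 ← R2 + (3)·R1: [0, 0, 0, 0]
R3 ← R3 − R1: [0, 0, 0, 0]
R4 ← R4 − (9)·R1: [0, 0, 0, 0]
1 nonzero row, so rank(CP) = 1.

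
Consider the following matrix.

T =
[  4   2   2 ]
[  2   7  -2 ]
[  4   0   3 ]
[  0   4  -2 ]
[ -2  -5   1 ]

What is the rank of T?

2

Row reduce to echelon form.
R2 ← R2 − (1/2)·R1: [0, 6, -3]
R3 ← R3 − R1: [0, -2, 1]
R5 ← R5 + (1/2)·R1: [0, -4, 2]
R3 ← R3 + (1/3)·R2: [0, 0, 0]
R4 ← R4 − (2/3)·R2: [0, 0, 0]
R5 ← R5 + (2/3)·R2: [0, 0, 0]
Echelon form has 2 nonzero rows, so rank(T) = 2.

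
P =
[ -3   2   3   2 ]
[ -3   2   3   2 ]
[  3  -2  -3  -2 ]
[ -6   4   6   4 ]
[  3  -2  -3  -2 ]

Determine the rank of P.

1

Row reduce to echelon form.
R2 ← R2 − R1: [0, 0, 0, 0]
R3 ← R3 + R1: [0, 0, 0, 0]
R4 ← R4 − (2)·R1: [0, 0, 0, 0]
R5 ← R5 + R1: [0, 0, 0, 0]
Echelon form has 1 nonzero row, so rank(P) = 1.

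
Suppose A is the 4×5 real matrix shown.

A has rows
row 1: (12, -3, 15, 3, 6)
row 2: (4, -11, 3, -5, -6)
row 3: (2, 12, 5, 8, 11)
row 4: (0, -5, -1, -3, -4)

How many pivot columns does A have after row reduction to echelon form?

Row reduce to echelon form.
R2 ← R2 − (1/3)·R1: [0, -10, -2, -6, -8]
R3 ← R3 − (1/6)·R1: [0, 25/2, 5/2, 15/2, 10]
R3 ← R3 + (5/4)·R2: [0, 0, 0, 0, 0]
R4 ← R4 − (1/2)·R2: [0, 0, 0, 0, 0]
Echelon form has 2 nonzero rows, so rank(A) = 2.
Each nonzero row contributes one pivot column: 2 pivot columns.

2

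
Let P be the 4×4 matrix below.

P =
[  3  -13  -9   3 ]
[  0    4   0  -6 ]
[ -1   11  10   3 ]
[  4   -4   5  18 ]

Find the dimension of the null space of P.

Row reduce to echelon form.
R3 ← R3 + (1/3)·R1: [0, 20/3, 7, 4]
R4 ← R4 − (4/3)·R1: [0, 40/3, 17, 14]
R3 ← R3 − (5/3)·R2: [0, 0, 7, 14]
R4 ← R4 − (10/3)·R2: [0, 0, 17, 34]
R4 ← R4 − (17/7)·R3: [0, 0, 0, 0]
3 nonzero rows, so rank(P) = 3.
P has 4 columns; by rank–nullity, nullity = 4 − 3 = 1.

1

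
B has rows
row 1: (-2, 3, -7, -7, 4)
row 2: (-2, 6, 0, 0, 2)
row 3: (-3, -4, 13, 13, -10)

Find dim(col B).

Row reduce to echelon form.
R2 ← R2 − R1: [0, 3, 7, 7, -2]
R3 ← R3 − (3/2)·R1: [0, -17/2, 47/2, 47/2, -16]
R3 ← R3 + (17/6)·R2: [0, 0, 130/3, 130/3, -65/3]
Echelon form has 3 nonzero rows, so rank(B) = 3.
The column space has dimension equal to the rank: 3.

3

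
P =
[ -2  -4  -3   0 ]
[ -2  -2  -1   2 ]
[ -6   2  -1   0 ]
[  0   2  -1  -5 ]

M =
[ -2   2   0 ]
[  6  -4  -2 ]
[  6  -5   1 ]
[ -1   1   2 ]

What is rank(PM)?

3

First compute PM:
[[-38,  27,   5],
 [-16,  11,   7],
 [ 18, -15,  -5],
 [ 11,  -8, -15]]
Now row reduce the product.
R2 ← R2 − (8/19)·R1: [0, -7/19, 93/19]
R3 ← R3 + (9/19)·R1: [0, -42/19, -50/19]
R4 ← R4 + (11/38)·R1: [0, -7/38, -515/38]
R3 ← R3 − (6)·R2: [0, 0, -32]
R4 ← R4 − (1/2)·R2: [0, 0, -16]
R4 ← R4 − (1/2)·R3: [0, 0, 0]
3 nonzero rows, so rank(PM) = 3.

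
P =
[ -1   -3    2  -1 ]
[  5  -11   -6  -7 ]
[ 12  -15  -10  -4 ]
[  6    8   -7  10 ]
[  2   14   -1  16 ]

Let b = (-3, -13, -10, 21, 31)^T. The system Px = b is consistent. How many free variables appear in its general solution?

0

Row reduce the augmented matrix [P | b].
R2 ← R2 + (5)·R1: [0, -26, 4, -12, -28]
R3 ← R3 + (12)·R1: [0, -51, 14, -16, -46]
R4 ← R4 + (6)·R1: [0, -10, 5, 4, 3]
R5 ← R5 + (2)·R1: [0, 8, 3, 14, 25]
R3 ← R3 − (51/26)·R2: [0, 0, 80/13, 98/13, 116/13]
R4 ← R4 − (5/13)·R2: [0, 0, 45/13, 112/13, 179/13]
R5 ← R5 + (4/13)·R2: [0, 0, 55/13, 134/13, 213/13]
R4 ← R4 − (9/16)·R3: [0, 0, 0, 35/8, 35/4]
R5 ← R5 − (11/16)·R3: [0, 0, 0, 41/8, 41/4]
R5 ← R5 − (41/35)·R4: [0, 0, 0, 0, 0]
The echelon form has 4 nonzero rows, and every pivot lies in the first 4 columns, so rank(P) = rank([P|b]) = 4.
The system is consistent.
Free variables = (unknowns) − (rank) = 4 − 4 = 0.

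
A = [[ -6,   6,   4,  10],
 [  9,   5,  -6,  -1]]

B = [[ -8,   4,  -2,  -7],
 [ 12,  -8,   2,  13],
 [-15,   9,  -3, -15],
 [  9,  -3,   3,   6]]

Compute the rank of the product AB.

First compute AB:
[[150, -66,  42, 120],
 [ 69, -55,   7,  86]]
Now row reduce the product.
R2 ← R2 − (23/50)·R1: [0, -616/25, -308/25, 154/5]
2 nonzero rows, so rank(AB) = 2.

2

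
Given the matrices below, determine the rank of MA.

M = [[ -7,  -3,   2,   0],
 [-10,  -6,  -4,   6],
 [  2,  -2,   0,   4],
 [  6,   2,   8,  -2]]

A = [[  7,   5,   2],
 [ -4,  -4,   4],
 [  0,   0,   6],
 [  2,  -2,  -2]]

First compute MA:
[[-37, -23, -14],
 [-34, -38, -80],
 [ 30,  10, -12],
 [ 30,  26,  72]]
Now row reduce the product.
R2 ← R2 − (34/37)·R1: [0, -624/37, -2484/37]
R3 ← R3 + (30/37)·R1: [0, -320/37, -864/37]
R4 ← R4 + (30/37)·R1: [0, 272/37, 2244/37]
R3 ← R3 − (20/39)·R2: [0, 0, 144/13]
R4 ← R4 + (17/39)·R2: [0, 0, 408/13]
R4 ← R4 − (17/6)·R3: [0, 0, 0]
3 nonzero rows, so rank(MA) = 3.

3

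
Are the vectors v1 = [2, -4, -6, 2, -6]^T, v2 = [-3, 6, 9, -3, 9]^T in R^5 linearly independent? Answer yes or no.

no

Form the matrix with these vectors as rows and row reduce.
R2 ← R2 + (3/2)·R1: [0, 0, 0, 0, 0]
1 nonzero row, so the 2 vectors span a space of dimension 1.
Since 1 < 2, the vectors are linearly dependent.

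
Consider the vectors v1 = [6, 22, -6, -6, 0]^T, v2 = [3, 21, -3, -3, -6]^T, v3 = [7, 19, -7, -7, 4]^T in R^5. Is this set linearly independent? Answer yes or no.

Form the matrix with these vectors as rows and row reduce.
R2 ← R2 − (1/2)·R1: [0, 10, 0, 0, -6]
R3 ← R3 − (7/6)·R1: [0, -20/3, 0, 0, 4]
R3 ← R3 + (2/3)·R2: [0, 0, 0, 0, 0]
2 nonzero rows, so the 3 vectors span a space of dimension 2.
Since 2 < 3, the vectors are linearly dependent.

no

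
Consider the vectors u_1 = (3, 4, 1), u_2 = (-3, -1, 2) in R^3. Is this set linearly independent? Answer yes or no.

Form the matrix with these vectors as rows and row reduce.
R2 ← R2 + R1: [0, 3, 3]
2 nonzero rows, so the 2 vectors span a space of dimension 2.
Since 2 = 2, the vectors are linearly independent.

yes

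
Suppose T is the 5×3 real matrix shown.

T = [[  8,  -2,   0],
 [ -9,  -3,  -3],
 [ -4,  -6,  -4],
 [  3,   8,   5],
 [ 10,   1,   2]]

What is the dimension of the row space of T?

Row reduce to echelon form.
R2 ← R2 + (9/8)·R1: [0, -21/4, -3]
R3 ← R3 + (1/2)·R1: [0, -7, -4]
R4 ← R4 − (3/8)·R1: [0, 35/4, 5]
R5 ← R5 − (5/4)·R1: [0, 7/2, 2]
R3 ← R3 − (4/3)·R2: [0, 0, 0]
R4 ← R4 + (5/3)·R2: [0, 0, 0]
R5 ← R5 + (2/3)·R2: [0, 0, 0]
Echelon form has 2 nonzero rows, so rank(T) = 2.
The row space has dimension equal to the rank: 2.

2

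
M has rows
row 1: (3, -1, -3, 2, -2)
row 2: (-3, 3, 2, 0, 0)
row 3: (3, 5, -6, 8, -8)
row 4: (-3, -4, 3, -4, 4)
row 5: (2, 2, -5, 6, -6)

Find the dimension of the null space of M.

2

Row reduce to echelon form.
R2 ← R2 + R1: [0, 2, -1, 2, -2]
R3 ← R3 − R1: [0, 6, -3, 6, -6]
R4 ← R4 + R1: [0, -5, 0, -2, 2]
R5 ← R5 − (2/3)·R1: [0, 8/3, -3, 14/3, -14/3]
R3 ← R3 − (3)·R2: [0, 0, 0, 0, 0]
R4 ← R4 + (5/2)·R2: [0, 0, -5/2, 3, -3]
R5 ← R5 − (4/3)·R2: [0, 0, -5/3, 2, -2]
Swap R3 ↔ R4
R5 ← R5 − (2/3)·R3: [0, 0, 0, 0, 0]
3 nonzero rows, so rank(M) = 3.
M has 5 columns; by rank–nullity, nullity = 5 − 3 = 2.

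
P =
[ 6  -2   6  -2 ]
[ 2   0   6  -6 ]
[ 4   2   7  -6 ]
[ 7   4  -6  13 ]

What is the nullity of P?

1

Row reduce to echelon form.
R2 ← R2 − (1/3)·R1: [0, 2/3, 4, -16/3]
R3 ← R3 − (2/3)·R1: [0, 10/3, 3, -14/3]
R4 ← R4 − (7/6)·R1: [0, 19/3, -13, 46/3]
R3 ← R3 − (5)·R2: [0, 0, -17, 22]
R4 ← R4 − (19/2)·R2: [0, 0, -51, 66]
R4 ← R4 − (3)·R3: [0, 0, 0, 0]
3 nonzero rows, so rank(P) = 3.
P has 4 columns; by rank–nullity, nullity = 4 − 3 = 1.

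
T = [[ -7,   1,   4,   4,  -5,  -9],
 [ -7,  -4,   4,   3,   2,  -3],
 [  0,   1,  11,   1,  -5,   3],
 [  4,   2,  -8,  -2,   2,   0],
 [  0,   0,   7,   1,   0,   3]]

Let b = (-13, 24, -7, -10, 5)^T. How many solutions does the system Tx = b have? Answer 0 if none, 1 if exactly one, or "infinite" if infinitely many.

infinite

Row reduce the augmented matrix [T | b].
R2 ← R2 − R1: [0, -5, 0, -1, 7, 6, 37]
R4 ← R4 + (4/7)·R1: [0, 18/7, -40/7, 2/7, -6/7, -36/7, -122/7]
R3 ← R3 + (1/5)·R2: [0, 0, 11, 4/5, -18/5, 21/5, 2/5]
R4 ← R4 + (18/35)·R2: [0, 0, -40/7, -8/35, 96/35, -72/35, 8/5]
R4 ← R4 + (40/77)·R3: [0, 0, 0, 72/385, 48/55, 48/385, 696/385]
R5 ← R5 − (7/11)·R3: [0, 0, 0, 27/55, 126/55, 18/55, 261/55]
R5 ← R5 − (21/8)·R4: [0, 0, 0, 0, 0, 0, 0]
The echelon form has 4 nonzero rows, and every pivot lies in the first 6 columns, so rank(T) = rank([T|b]) = 4.
The system is consistent.
rank = 4 < 6 unknowns, so there are infinitely many solutions.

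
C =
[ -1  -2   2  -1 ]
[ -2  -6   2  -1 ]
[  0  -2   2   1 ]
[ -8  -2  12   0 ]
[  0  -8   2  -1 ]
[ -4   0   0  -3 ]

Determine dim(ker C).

0

Row reduce to echelon form.
R2 ← R2 − (2)·R1: [0, -2, -2, 1]
R4 ← R4 − (8)·R1: [0, 14, -4, 8]
R6 ← R6 − (4)·R1: [0, 8, -8, 1]
R3 ← R3 − R2: [0, 0, 4, 0]
R4 ← R4 + (7)·R2: [0, 0, -18, 15]
R5 ← R5 − (4)·R2: [0, 0, 10, -5]
R6 ← R6 + (4)·R2: [0, 0, -16, 5]
R4 ← R4 + (9/2)·R3: [0, 0, 0, 15]
R5 ← R5 − (5/2)·R3: [0, 0, 0, -5]
R6 ← R6 + (4)·R3: [0, 0, 0, 5]
R5 ← R5 + (1/3)·R4: [0, 0, 0, 0]
R6 ← R6 − (1/3)·R4: [0, 0, 0, 0]
4 nonzero rows, so rank(C) = 4.
C has 4 columns; by rank–nullity, nullity = 4 − 4 = 0.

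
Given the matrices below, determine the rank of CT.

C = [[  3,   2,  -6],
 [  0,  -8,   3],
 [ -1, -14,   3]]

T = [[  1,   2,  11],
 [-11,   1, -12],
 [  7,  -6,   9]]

3

First compute CT:
[[-61,  44, -45],
 [109, -26, 123],
 [174, -34, 184]]
Now row reduce the product.
R2 ← R2 + (109/61)·R1: [0, 3210/61, 2598/61]
R3 ← R3 + (174/61)·R1: [0, 5582/61, 3394/61]
R3 ← R3 − (2791/1605)·R2: [0, 0, -9856/535]
3 nonzero rows, so rank(CT) = 3.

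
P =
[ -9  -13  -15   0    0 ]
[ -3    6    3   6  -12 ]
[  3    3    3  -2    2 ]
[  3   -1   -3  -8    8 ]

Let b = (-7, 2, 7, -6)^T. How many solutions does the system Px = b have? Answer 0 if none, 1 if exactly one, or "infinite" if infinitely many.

0

Row reduce the augmented matrix [P | b].
R2 ← R2 − (1/3)·R1: [0, 31/3, 8, 6, -12, 13/3]
R3 ← R3 + (1/3)·R1: [0, -4/3, -2, -2, 2, 14/3]
R4 ← R4 + (1/3)·R1: [0, -16/3, -8, -8, 8, -25/3]
R3 ← R3 + (4/31)·R2: [0, 0, -30/31, -38/31, 14/31, 162/31]
R4 ← R4 + (16/31)·R2: [0, 0, -120/31, -152/31, 56/31, -189/31]
R4 ← R4 − (4)·R3: [0, 0, 0, 0, 0, -27]
The echelon form has 4 nonzero rows; the last pivot sits in the augmented column, so rank(P) = 3 but rank([P|b]) = 4.
Since the ranks differ, the system is inconsistent.
It has no solutions.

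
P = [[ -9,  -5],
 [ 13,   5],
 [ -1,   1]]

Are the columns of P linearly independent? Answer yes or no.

Row reduce P to echelon form.
R2 ← R2 + (13/9)·R1: [0, -20/9]
R3 ← R3 − (1/9)·R1: [0, 14/9]
R3 ← R3 + (7/10)·R2: [0, 0]
2 pivots among 2 columns.
Every column is a pivot column, so the columns are linearly independent.

yes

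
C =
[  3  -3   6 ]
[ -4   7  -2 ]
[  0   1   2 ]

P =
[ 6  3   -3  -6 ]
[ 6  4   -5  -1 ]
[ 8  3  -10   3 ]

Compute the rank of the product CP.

2

First compute CP:
[[ 48,  15, -54,   3],
 [  2,  10,  -3,  11],
 [ 22,  10, -25,   5]]
Now row reduce the product.
R2 ← R2 − (1/24)·R1: [0, 75/8, -3/4, 87/8]
R3 ← R3 − (11/24)·R1: [0, 25/8, -1/4, 29/8]
R3 ← R3 − (1/3)·R2: [0, 0, 0, 0]
2 nonzero rows, so rank(CP) = 2.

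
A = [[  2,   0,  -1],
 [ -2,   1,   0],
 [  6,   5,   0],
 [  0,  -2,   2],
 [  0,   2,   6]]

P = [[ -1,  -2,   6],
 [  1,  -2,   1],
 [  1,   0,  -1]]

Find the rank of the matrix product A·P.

First compute AP:
[[ -3,  -4,  13],
 [  3,   2, -11],
 [ -1, -22,  41],
 [  0,   4,  -4],
 [  8,  -4,  -4]]
Now row reduce the product.
R2 ← R2 + R1: [0, -2, 2]
R3 ← R3 − (1/3)·R1: [0, -62/3, 110/3]
R5 ← R5 + (8/3)·R1: [0, -44/3, 92/3]
R3 ← R3 − (31/3)·R2: [0, 0, 16]
R4 ← R4 + (2)·R2: [0, 0, 0]
R5 ← R5 − (22/3)·R2: [0, 0, 16]
R5 ← R5 − R3: [0, 0, 0]
3 nonzero rows, so rank(AP) = 3.

3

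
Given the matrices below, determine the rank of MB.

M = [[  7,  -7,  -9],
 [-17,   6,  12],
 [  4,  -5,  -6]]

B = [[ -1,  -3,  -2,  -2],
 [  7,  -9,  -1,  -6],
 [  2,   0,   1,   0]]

First compute MB:
[[-74,  42, -16,  28],
 [ 83,  -3,  40,  -2],
 [-51,  33,  -9,  22]]
Now row reduce the product.
R2 ← R2 + (83/74)·R1: [0, 1632/37, 816/37, 1088/37]
R3 ← R3 − (51/74)·R1: [0, 150/37, 75/37, 100/37]
R3 ← R3 − (25/272)·R2: [0, 0, 0, 0]
2 nonzero rows, so rank(MB) = 2.

2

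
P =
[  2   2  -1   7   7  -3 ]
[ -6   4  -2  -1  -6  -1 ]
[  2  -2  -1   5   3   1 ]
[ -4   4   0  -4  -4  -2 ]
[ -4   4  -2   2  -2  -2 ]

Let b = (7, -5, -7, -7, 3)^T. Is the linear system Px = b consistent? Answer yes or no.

Row reduce the augmented matrix [P | b].
R2 ← R2 + (3)·R1: [0, 10, -5, 20, 15, -10, 16]
R3 ← R3 − R1: [0, -4, 0, -2, -4, 4, -14]
R4 ← R4 + (2)·R1: [0, 8, -2, 10, 10, -8, 7]
R5 ← R5 + (2)·R1: [0, 8, -4, 16, 12, -8, 17]
R3 ← R3 + (2/5)·R2: [0, 0, -2, 6, 2, 0, -38/5]
R4 ← R4 − (4/5)·R2: [0, 0, 2, -6, -2, 0, -29/5]
R5 ← R5 − (4/5)·R2: [0, 0, 0, 0, 0, 0, 21/5]
R4 ← R4 + R3: [0, 0, 0, 0, 0, 0, -67/5]
R5 ← R5 + (21/67)·R4: [0, 0, 0, 0, 0, 0, 0]
The echelon form has 4 nonzero rows; the last pivot sits in the augmented column, so rank(P) = 3 but rank([P|b]) = 4.
Since the ranks differ, the system is inconsistent.

no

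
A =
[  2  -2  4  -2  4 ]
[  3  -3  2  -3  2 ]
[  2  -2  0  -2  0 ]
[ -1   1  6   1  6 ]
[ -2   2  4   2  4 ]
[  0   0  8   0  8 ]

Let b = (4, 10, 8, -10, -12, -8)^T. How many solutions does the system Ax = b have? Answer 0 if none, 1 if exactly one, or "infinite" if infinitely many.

Row reduce the augmented matrix [A | b].
R2 ← R2 − (3/2)·R1: [0, 0, -4, 0, -4, 4]
R3 ← R3 − R1: [0, 0, -4, 0, -4, 4]
R4 ← R4 + (1/2)·R1: [0, 0, 8, 0, 8, -8]
R5 ← R5 + R1: [0, 0, 8, 0, 8, -8]
R3 ← R3 − R2: [0, 0, 0, 0, 0, 0]
R4 ← R4 + (2)·R2: [0, 0, 0, 0, 0, 0]
R5 ← R5 + (2)·R2: [0, 0, 0, 0, 0, 0]
R6 ← R6 + (2)·R2: [0, 0, 0, 0, 0, 0]
The echelon form has 2 nonzero rows, and every pivot lies in the first 5 columns, so rank(A) = rank([A|b]) = 2.
The system is consistent.
rank = 2 < 5 unknowns, so there are infinitely many solutions.

infinite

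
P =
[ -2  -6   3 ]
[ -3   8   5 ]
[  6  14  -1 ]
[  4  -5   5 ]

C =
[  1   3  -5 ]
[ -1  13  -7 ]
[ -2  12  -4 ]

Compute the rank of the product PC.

3

First compute PC:
[[ -2, -48,  40],
 [-21, 155, -61],
 [ -6, 188, -124],
 [ -1,   7,  -5]]
Now row reduce the product.
R2 ← R2 − (21/2)·R1: [0, 659, -481]
R3 ← R3 − (3)·R1: [0, 332, -244]
R4 ← R4 − (1/2)·R1: [0, 31, -25]
R3 ← R3 − (332/659)·R2: [0, 0, -1104/659]
R4 ← R4 − (31/659)·R2: [0, 0, -1564/659]
R4 ← R4 − (17/12)·R3: [0, 0, 0]
3 nonzero rows, so rank(PC) = 3.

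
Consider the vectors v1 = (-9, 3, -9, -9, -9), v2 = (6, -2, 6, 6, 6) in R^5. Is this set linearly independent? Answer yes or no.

no

Form the matrix with these vectors as rows and row reduce.
R2 ← R2 + (2/3)·R1: [0, 0, 0, 0, 0]
1 nonzero row, so the 2 vectors span a space of dimension 1.
Since 1 < 2, the vectors are linearly dependent.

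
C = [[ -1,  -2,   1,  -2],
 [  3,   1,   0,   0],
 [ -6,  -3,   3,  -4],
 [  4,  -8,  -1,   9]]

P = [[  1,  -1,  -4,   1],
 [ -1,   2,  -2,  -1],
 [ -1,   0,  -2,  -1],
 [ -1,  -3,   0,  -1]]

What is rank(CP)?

3

First compute CP:
[[  2,   3,   6,   2],
 [  2,  -1, -14,   2],
 [ -2,  12,  24,  -2],
 [  4, -47,   2,   4]]
Now row reduce the product.
R2 ← R2 − R1: [0, -4, -20, 0]
R3 ← R3 + R1: [0, 15, 30, 0]
R4 ← R4 − (2)·R1: [0, -53, -10, 0]
R3 ← R3 + (15/4)·R2: [0, 0, -45, 0]
R4 ← R4 − (53/4)·R2: [0, 0, 255, 0]
R4 ← R4 + (17/3)·R3: [0, 0, 0, 0]
3 nonzero rows, so rank(CP) = 3.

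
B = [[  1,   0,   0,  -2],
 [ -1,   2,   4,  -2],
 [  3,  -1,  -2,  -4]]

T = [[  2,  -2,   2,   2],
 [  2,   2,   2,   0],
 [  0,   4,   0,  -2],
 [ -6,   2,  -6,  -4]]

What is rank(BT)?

2

First compute BT:
[[ 14,  -6,  14,  10],
 [ 14,  18,  14,  -2],
 [ 28, -24,  28,  26]]
Now row reduce the product.
R2 ← R2 − R1: [0, 24, 0, -12]
R3 ← R3 − (2)·R1: [0, -12, 0, 6]
R3 ← R3 + (1/2)·R2: [0, 0, 0, 0]
2 nonzero rows, so rank(BT) = 2.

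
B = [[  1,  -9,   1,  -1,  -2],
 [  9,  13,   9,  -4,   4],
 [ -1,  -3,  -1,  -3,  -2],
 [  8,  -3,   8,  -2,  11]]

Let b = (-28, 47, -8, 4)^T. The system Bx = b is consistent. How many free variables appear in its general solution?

Row reduce the augmented matrix [B | b].
R2 ← R2 − (9)·R1: [0, 94, 0, 5, 22, 299]
R3 ← R3 + R1: [0, -12, 0, -4, -4, -36]
R4 ← R4 − (8)·R1: [0, 69, 0, 6, 27, 228]
R3 ← R3 + (6/47)·R2: [0, 0, 0, -158/47, -56/47, 102/47]
R4 ← R4 − (69/94)·R2: [0, 0, 0, 219/94, 510/47, 801/94]
R4 ← R4 + (219/316)·R3: [0, 0, 0, 0, 792/79, 792/79]
The echelon form has 4 nonzero rows, and every pivot lies in the first 5 columns, so rank(B) = rank([B|b]) = 4.
The system is consistent.
Free variables = (unknowns) − (rank) = 5 − 4 = 1.

1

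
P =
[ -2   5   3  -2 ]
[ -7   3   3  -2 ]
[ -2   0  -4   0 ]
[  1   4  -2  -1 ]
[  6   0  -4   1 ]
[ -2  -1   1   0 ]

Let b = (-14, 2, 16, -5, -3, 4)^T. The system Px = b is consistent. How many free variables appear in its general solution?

Row reduce the augmented matrix [P | b].
R2 ← R2 − (7/2)·R1: [0, -29/2, -15/2, 5, 51]
R3 ← R3 − R1: [0, -5, -7, 2, 30]
R4 ← R4 + (1/2)·R1: [0, 13/2, -1/2, -2, -12]
R5 ← R5 + (3)·R1: [0, 15, 5, -5, -45]
R6 ← R6 − R1: [0, -6, -2, 2, 18]
R3 ← R3 − (10/29)·R2: [0, 0, -128/29, 8/29, 360/29]
R4 ← R4 + (13/29)·R2: [0, 0, -112/29, 7/29, 315/29]
R5 ← R5 + (30/29)·R2: [0, 0, -80/29, 5/29, 225/29]
R6 ← R6 − (12/29)·R2: [0, 0, 32/29, -2/29, -90/29]
R4 ← R4 − (7/8)·R3: [0, 0, 0, 0, 0]
R5 ← R5 − (5/8)·R3: [0, 0, 0, 0, 0]
R6 ← R6 + (1/4)·R3: [0, 0, 0, 0, 0]
The echelon form has 3 nonzero rows, and every pivot lies in the first 4 columns, so rank(P) = rank([P|b]) = 3.
The system is consistent.
Free variables = (unknowns) − (rank) = 4 − 3 = 1.

1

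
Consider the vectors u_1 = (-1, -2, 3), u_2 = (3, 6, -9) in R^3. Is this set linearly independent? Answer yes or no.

no

Form the matrix with these vectors as rows and row reduce.
R2 ← R2 + (3)·R1: [0, 0, 0]
1 nonzero row, so the 2 vectors span a space of dimension 1.
Since 1 < 2, the vectors are linearly dependent.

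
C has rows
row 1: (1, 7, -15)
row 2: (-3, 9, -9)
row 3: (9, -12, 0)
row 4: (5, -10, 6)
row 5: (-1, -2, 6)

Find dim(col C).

Row reduce to echelon form.
R2 ← R2 + (3)·R1: [0, 30, -54]
R3 ← R3 − (9)·R1: [0, -75, 135]
R4 ← R4 − (5)·R1: [0, -45, 81]
R5 ← R5 + R1: [0, 5, -9]
R3 ← R3 + (5/2)·R2: [0, 0, 0]
R4 ← R4 + (3/2)·R2: [0, 0, 0]
R5 ← R5 − (1/6)·R2: [0, 0, 0]
Echelon form has 2 nonzero rows, so rank(C) = 2.
The column space has dimension equal to the rank: 2.

2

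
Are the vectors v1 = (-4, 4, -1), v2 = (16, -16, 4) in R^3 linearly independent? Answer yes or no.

no

Form the matrix with these vectors as rows and row reduce.
R2 ← R2 + (4)·R1: [0, 0, 0]
1 nonzero row, so the 2 vectors span a space of dimension 1.
Since 1 < 2, the vectors are linearly dependent.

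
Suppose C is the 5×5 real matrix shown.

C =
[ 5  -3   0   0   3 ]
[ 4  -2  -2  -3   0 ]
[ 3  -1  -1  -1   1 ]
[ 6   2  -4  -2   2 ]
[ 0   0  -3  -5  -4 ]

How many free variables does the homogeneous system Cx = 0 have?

Row reduce to echelon form.
R2 ← R2 − (4/5)·R1: [0, 2/5, -2, -3, -12/5]
R3 ← R3 − (3/5)·R1: [0, 4/5, -1, -1, -4/5]
R4 ← R4 − (6/5)·R1: [0, 28/5, -4, -2, -8/5]
R3 ← R3 − (2)·R2: [0, 0, 3, 5, 4]
R4 ← R4 − (14)·R2: [0, 0, 24, 40, 32]
R4 ← R4 − (8)·R3: [0, 0, 0, 0, 0]
R5 ← R5 + R3: [0, 0, 0, 0, 0]
3 nonzero rows, so rank(C) = 3.
C has 5 columns; by rank–nullity, nullity = 5 − 3 = 2.

2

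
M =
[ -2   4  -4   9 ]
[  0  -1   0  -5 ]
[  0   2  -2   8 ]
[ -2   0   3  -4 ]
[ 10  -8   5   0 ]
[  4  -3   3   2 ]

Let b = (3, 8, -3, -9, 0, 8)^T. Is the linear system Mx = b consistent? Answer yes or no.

Row reduce the augmented matrix [M | b].
R4 ← R4 − R1: [0, -4, 7, -13, -12]
R5 ← R5 + (5)·R1: [0, 12, -15, 45, 15]
R6 ← R6 + (2)·R1: [0, 5, -5, 20, 14]
R3 ← R3 + (2)·R2: [0, 0, -2, -2, 13]
R4 ← R4 − (4)·R2: [0, 0, 7, 7, -44]
R5 ← R5 + (12)·R2: [0, 0, -15, -15, 111]
R6 ← R6 + (5)·R2: [0, 0, -5, -5, 54]
R4 ← R4 + (7/2)·R3: [0, 0, 0, 0, 3/2]
R5 ← R5 − (15/2)·R3: [0, 0, 0, 0, 27/2]
R6 ← R6 − (5/2)·R3: [0, 0, 0, 0, 43/2]
R5 ← R5 − (9)·R4: [0, 0, 0, 0, 0]
R6 ← R6 − (43/3)·R4: [0, 0, 0, 0, 0]
The echelon form has 4 nonzero rows; the last pivot sits in the augmented column, so rank(M) = 3 but rank([M|b]) = 4.
Since the ranks differ, the system is inconsistent.

no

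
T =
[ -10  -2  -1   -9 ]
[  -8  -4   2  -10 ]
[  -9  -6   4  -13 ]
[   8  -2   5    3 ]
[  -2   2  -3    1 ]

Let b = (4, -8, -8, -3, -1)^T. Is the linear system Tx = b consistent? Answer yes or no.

no

Row reduce the augmented matrix [T | b].
R2 ← R2 − (4/5)·R1: [0, -12/5, 14/5, -14/5, -56/5]
R3 ← R3 − (9/10)·R1: [0, -21/5, 49/10, -49/10, -58/5]
R4 ← R4 + (4/5)·R1: [0, -18/5, 21/5, -21/5, 1/5]
R5 ← R5 − (1/5)·R1: [0, 12/5, -14/5, 14/5, -9/5]
R3 ← R3 − (7/4)·R2: [0, 0, 0, 0, 8]
R4 ← R4 − (3/2)·R2: [0, 0, 0, 0, 17]
R5 ← R5 + R2: [0, 0, 0, 0, -13]
R4 ← R4 − (17/8)·R3: [0, 0, 0, 0, 0]
R5 ← R5 + (13/8)·R3: [0, 0, 0, 0, 0]
The echelon form has 3 nonzero rows; the last pivot sits in the augmented column, so rank(T) = 2 but rank([T|b]) = 3.
Since the ranks differ, the system is inconsistent.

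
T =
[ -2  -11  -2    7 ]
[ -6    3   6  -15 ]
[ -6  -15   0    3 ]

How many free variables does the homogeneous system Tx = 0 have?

2

Row reduce to echelon form.
R2 ← R2 − (3)·R1: [0, 36, 12, -36]
R3 ← R3 − (3)·R1: [0, 18, 6, -18]
R3 ← R3 − (1/2)·R2: [0, 0, 0, 0]
2 nonzero rows, so rank(T) = 2.
T has 4 columns; by rank–nullity, nullity = 4 − 2 = 2.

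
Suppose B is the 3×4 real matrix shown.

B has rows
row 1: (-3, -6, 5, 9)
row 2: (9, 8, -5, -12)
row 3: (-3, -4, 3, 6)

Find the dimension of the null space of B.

Row reduce to echelon form.
R2 ← R2 + (3)·R1: [0, -10, 10, 15]
R3 ← R3 − R1: [0, 2, -2, -3]
R3 ← R3 + (1/5)·R2: [0, 0, 0, 0]
2 nonzero rows, so rank(B) = 2.
B has 4 columns; by rank–nullity, nullity = 4 − 2 = 2.

2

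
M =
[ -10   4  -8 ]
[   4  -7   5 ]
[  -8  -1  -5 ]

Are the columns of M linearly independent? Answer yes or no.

no

Row reduce M to echelon form.
R2 ← R2 + (2/5)·R1: [0, -27/5, 9/5]
R3 ← R3 − (4/5)·R1: [0, -21/5, 7/5]
R3 ← R3 − (7/9)·R2: [0, 0, 0]
2 pivots among 3 columns.
Only 2 < 3 pivot columns, so the columns are linearly dependent.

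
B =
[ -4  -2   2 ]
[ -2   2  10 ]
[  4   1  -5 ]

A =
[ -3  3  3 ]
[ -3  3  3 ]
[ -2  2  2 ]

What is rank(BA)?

1

First compute BA:
[[ 14, -14, -14],
 [-20,  20,  20],
 [ -5,   5,   5]]
Now row reduce the product.
R2 ← R2 + (10/7)·R1: [0, 0, 0]
R3 ← R3 + (5/14)·R1: [0, 0, 0]
1 nonzero row, so rank(BA) = 1.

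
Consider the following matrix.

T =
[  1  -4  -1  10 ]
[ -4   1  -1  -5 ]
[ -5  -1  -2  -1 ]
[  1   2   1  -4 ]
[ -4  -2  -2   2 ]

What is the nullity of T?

Row reduce to echelon form.
R2 ← R2 + (4)·R1: [0, -15, -5, 35]
R3 ← R3 + (5)·R1: [0, -21, -7, 49]
R4 ← R4 − R1: [0, 6, 2, -14]
R5 ← R5 + (4)·R1: [0, -18, -6, 42]
R3 ← R3 − (7/5)·R2: [0, 0, 0, 0]
R4 ← R4 + (2/5)·R2: [0, 0, 0, 0]
R5 ← R5 − (6/5)·R2: [0, 0, 0, 0]
2 nonzero rows, so rank(T) = 2.
T has 4 columns; by rank–nullity, nullity = 4 − 2 = 2.

2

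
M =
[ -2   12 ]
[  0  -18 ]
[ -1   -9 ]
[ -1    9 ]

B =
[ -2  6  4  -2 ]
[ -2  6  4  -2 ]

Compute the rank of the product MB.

1

First compute MB:
[[-20,  60,  40, -20],
 [ 36, -108, -72,  36],
 [ 20, -60, -40,  20],
 [-16,  48,  32, -16]]
Now row reduce the product.
R2 ← R2 + (9/5)·R1: [0, 0, 0, 0]
R3 ← R3 + R1: [0, 0, 0, 0]
R4 ← R4 − (4/5)·R1: [0, 0, 0, 0]
1 nonzero row, so rank(MB) = 1.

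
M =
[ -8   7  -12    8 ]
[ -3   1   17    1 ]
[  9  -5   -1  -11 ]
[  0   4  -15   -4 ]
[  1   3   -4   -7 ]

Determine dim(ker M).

Row reduce to echelon form.
R2 ← R2 − (3/8)·R1: [0, -13/8, 43/2, -2]
R3 ← R3 + (9/8)·R1: [0, 23/8, -29/2, -2]
R5 ← R5 + (1/8)·R1: [0, 31/8, -11/2, -6]
R3 ← R3 + (23/13)·R2: [0, 0, 306/13, -72/13]
R4 ← R4 + (32/13)·R2: [0, 0, 493/13, -116/13]
R5 ← R5 + (31/13)·R2: [0, 0, 595/13, -140/13]
R4 ← R4 − (29/18)·R3: [0, 0, 0, 0]
R5 ← R5 − (35/18)·R3: [0, 0, 0, 0]
3 nonzero rows, so rank(M) = 3.
M has 4 columns; by rank–nullity, nullity = 4 − 3 = 1.

1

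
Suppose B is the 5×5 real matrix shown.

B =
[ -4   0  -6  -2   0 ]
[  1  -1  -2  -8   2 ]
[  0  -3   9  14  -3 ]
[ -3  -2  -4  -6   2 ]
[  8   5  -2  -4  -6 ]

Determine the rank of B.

5

Row reduce to echelon form.
R2 ← R2 + (1/4)·R1: [0, -1, -7/2, -17/2, 2]
R4 ← R4 − (3/4)·R1: [0, -2, 1/2, -9/2, 2]
R5 ← R5 + (2)·R1: [0, 5, -14, -8, -6]
R3 ← R3 − (3)·R2: [0, 0, 39/2, 79/2, -9]
R4 ← R4 − (2)·R2: [0, 0, 15/2, 25/2, -2]
R5 ← R5 + (5)·R2: [0, 0, -63/2, -101/2, 4]
R4 ← R4 − (5/13)·R3: [0, 0, 0, -35/13, 19/13]
R5 ← R5 + (21/13)·R3: [0, 0, 0, 173/13, -137/13]
R5 ← R5 + (173/35)·R4: [0, 0, 0, 0, -116/35]
Echelon form has 5 nonzero rows, so rank(B) = 5.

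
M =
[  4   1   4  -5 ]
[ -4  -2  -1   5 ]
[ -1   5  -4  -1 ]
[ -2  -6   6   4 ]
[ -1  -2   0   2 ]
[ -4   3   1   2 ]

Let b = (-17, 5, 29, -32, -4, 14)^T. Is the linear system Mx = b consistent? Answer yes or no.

yes

Row reduce the augmented matrix [M | b].
R2 ← R2 + R1: [0, -1, 3, 0, -12]
R3 ← R3 + (1/4)·R1: [0, 21/4, -3, -9/4, 99/4]
R4 ← R4 + (1/2)·R1: [0, -11/2, 8, 3/2, -81/2]
R5 ← R5 + (1/4)·R1: [0, -7/4, 1, 3/4, -33/4]
R6 ← R6 + R1: [0, 4, 5, -3, -3]
R3 ← R3 + (21/4)·R2: [0, 0, 51/4, -9/4, -153/4]
R4 ← R4 − (11/2)·R2: [0, 0, -17/2, 3/2, 51/2]
R5 ← R5 − (7/4)·R2: [0, 0, -17/4, 3/4, 51/4]
R6 ← R6 + (4)·R2: [0, 0, 17, -3, -51]
R4 ← R4 + (2/3)·R3: [0, 0, 0, 0, 0]
R5 ← R5 + (1/3)·R3: [0, 0, 0, 0, 0]
R6 ← R6 − (4/3)·R3: [0, 0, 0, 0, 0]
The echelon form has 3 nonzero rows, and every pivot lies in the first 4 columns, so rank(M) = rank([M|b]) = 3.
The system is consistent.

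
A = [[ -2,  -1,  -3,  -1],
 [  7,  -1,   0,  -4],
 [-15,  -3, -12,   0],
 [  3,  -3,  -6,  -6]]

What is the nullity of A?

2

Row reduce to echelon form.
R2 ← R2 + (7/2)·R1: [0, -9/2, -21/2, -15/2]
R3 ← R3 − (15/2)·R1: [0, 9/2, 21/2, 15/2]
R4 ← R4 + (3/2)·R1: [0, -9/2, -21/2, -15/2]
R3 ← R3 + R2: [0, 0, 0, 0]
R4 ← R4 − R2: [0, 0, 0, 0]
2 nonzero rows, so rank(A) = 2.
A has 4 columns; by rank–nullity, nullity = 4 − 2 = 2.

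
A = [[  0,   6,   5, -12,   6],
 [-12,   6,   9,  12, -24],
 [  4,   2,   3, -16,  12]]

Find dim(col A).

Row reduce to echelon form.
Swap R1 ↔ R2
R3 ← R3 + (1/3)·R1: [0, 4, 6, -12, 4]
R3 ← R3 − (2/3)·R2: [0, 0, 8/3, -4, 0]
Echelon form has 3 nonzero rows, so rank(A) = 3.
The column space has dimension equal to the rank: 3.

3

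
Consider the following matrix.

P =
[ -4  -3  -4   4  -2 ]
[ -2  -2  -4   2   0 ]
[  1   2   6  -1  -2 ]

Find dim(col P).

Row reduce to echelon form.
R2 ← R2 − (1/2)·R1: [0, -1/2, -2, 0, 1]
R3 ← R3 + (1/4)·R1: [0, 5/4, 5, 0, -5/2]
R3 ← R3 + (5/2)·R2: [0, 0, 0, 0, 0]
Echelon form has 2 nonzero rows, so rank(P) = 2.
The column space has dimension equal to the rank: 2.

2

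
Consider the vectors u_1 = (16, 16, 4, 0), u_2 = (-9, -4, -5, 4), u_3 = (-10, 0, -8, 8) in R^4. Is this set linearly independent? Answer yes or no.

no

Form the matrix with these vectors as rows and row reduce.
R2 ← R2 + (9/16)·R1: [0, 5, -11/4, 4]
R3 ← R3 + (5/8)·R1: [0, 10, -11/2, 8]
R3 ← R3 − (2)·R2: [0, 0, 0, 0]
2 nonzero rows, so the 3 vectors span a space of dimension 2.
Since 2 < 3, the vectors are linearly dependent.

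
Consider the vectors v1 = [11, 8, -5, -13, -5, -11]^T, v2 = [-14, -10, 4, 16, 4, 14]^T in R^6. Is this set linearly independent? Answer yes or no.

Form the matrix with these vectors as rows and row reduce.
R2 ← R2 + (14/11)·R1: [0, 2/11, -26/11, -6/11, -26/11, 0]
2 nonzero rows, so the 2 vectors span a space of dimension 2.
Since 2 = 2, the vectors are linearly independent.

yes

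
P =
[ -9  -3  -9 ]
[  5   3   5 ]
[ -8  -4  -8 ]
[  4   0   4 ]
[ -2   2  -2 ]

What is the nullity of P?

1

Row reduce to echelon form.
R2 ← R2 + (5/9)·R1: [0, 4/3, 0]
R3 ← R3 − (8/9)·R1: [0, -4/3, 0]
R4 ← R4 + (4/9)·R1: [0, -4/3, 0]
R5 ← R5 − (2/9)·R1: [0, 8/3, 0]
R3 ← R3 + R2: [0, 0, 0]
R4 ← R4 + R2: [0, 0, 0]
R5 ← R5 − (2)·R2: [0, 0, 0]
2 nonzero rows, so rank(P) = 2.
P has 3 columns; by rank–nullity, nullity = 3 − 2 = 1.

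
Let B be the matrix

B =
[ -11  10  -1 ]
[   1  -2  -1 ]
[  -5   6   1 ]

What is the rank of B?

2

Row reduce to echelon form.
R2 ← R2 + (1/11)·R1: [0, -12/11, -12/11]
R3 ← R3 − (5/11)·R1: [0, 16/11, 16/11]
R3 ← R3 + (4/3)·R2: [0, 0, 0]
Echelon form has 2 nonzero rows, so rank(B) = 2.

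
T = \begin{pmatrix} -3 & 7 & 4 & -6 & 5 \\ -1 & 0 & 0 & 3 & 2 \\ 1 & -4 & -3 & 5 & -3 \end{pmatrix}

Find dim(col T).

3

Row reduce to echelon form.
R2 ← R2 − (1/3)·R1: [0, -7/3, -4/3, 5, 1/3]
R3 ← R3 + (1/3)·R1: [0, -5/3, -5/3, 3, -4/3]
R3 ← R3 − (5/7)·R2: [0, 0, -5/7, -4/7, -11/7]
Echelon form has 3 nonzero rows, so rank(T) = 3.
The column space has dimension equal to the rank: 3.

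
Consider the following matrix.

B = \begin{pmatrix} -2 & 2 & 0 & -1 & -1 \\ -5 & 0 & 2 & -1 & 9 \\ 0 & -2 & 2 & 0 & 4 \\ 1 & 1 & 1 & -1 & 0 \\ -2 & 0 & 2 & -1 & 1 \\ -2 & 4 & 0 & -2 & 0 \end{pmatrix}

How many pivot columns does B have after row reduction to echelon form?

Row reduce to echelon form.
R2 ← R2 − (5/2)·R1: [0, -5, 2, 3/2, 23/2]
R4 ← R4 + (1/2)·R1: [0, 2, 1, -3/2, -1/2]
R5 ← R5 − R1: [0, -2, 2, 0, 2]
R6 ← R6 − R1: [0, 2, 0, -1, 1]
R3 ← R3 − (2/5)·R2: [0, 0, 6/5, -3/5, -3/5]
R4 ← R4 + (2/5)·R2: [0, 0, 9/5, -9/10, 41/10]
R5 ← R5 − (2/5)·R2: [0, 0, 6/5, -3/5, -13/5]
R6 ← R6 + (2/5)·R2: [0, 0, 4/5, -2/5, 28/5]
R4 ← R4 − (3/2)·R3: [0, 0, 0, 0, 5]
R5 ← R5 − R3: [0, 0, 0, 0, -2]
R6 ← R6 − (2/3)·R3: [0, 0, 0, 0, 6]
R5 ← R5 + (2/5)·R4: [0, 0, 0, 0, 0]
R6 ← R6 − (6/5)·R4: [0, 0, 0, 0, 0]
Echelon form has 4 nonzero rows, so rank(B) = 4.
Each nonzero row contributes one pivot column: 4 pivot columns.

4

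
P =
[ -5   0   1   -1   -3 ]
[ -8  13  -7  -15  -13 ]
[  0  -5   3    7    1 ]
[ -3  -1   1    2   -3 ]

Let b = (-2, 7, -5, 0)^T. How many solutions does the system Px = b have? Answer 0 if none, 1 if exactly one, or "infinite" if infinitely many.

Row reduce the augmented matrix [P | b].
R2 ← R2 − (8/5)·R1: [0, 13, -43/5, -67/5, -41/5, 51/5]
R4 ← R4 − (3/5)·R1: [0, -1, 2/5, 13/5, -6/5, 6/5]
R3 ← R3 + (5/13)·R2: [0, 0, -4/13, 24/13, -28/13, -14/13]
R4 ← R4 + (1/13)·R2: [0, 0, -17/65, 102/65, -119/65, 129/65]
R4 ← R4 − (17/20)·R3: [0, 0, 0, 0, 0, 29/10]
The echelon form has 4 nonzero rows; the last pivot sits in the augmented column, so rank(P) = 3 but rank([P|b]) = 4.
Since the ranks differ, the system is inconsistent.
It has no solutions.

0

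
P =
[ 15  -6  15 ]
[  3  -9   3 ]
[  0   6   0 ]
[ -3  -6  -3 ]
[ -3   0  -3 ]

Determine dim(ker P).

1

Row reduce to echelon form.
R2 ← R2 − (1/5)·R1: [0, -39/5, 0]
R4 ← R4 + (1/5)·R1: [0, -36/5, 0]
R5 ← R5 + (1/5)·R1: [0, -6/5, 0]
R3 ← R3 + (10/13)·R2: [0, 0, 0]
R4 ← R4 − (12/13)·R2: [0, 0, 0]
R5 ← R5 − (2/13)·R2: [0, 0, 0]
2 nonzero rows, so rank(P) = 2.
P has 3 columns; by rank–nullity, nullity = 3 − 2 = 1.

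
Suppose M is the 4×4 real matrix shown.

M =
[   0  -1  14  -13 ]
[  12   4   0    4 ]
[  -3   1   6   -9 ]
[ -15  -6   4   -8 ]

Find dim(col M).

Row reduce to echelon form.
Swap R1 ↔ R2
R3 ← R3 + (1/4)·R1: [0, 2, 6, -8]
R4 ← R4 + (5/4)·R1: [0, -1, 4, -3]
R3 ← R3 + (2)·R2: [0, 0, 34, -34]
R4 ← R4 − R2: [0, 0, -10, 10]
R4 ← R4 + (5/17)·R3: [0, 0, 0, 0]
Echelon form has 3 nonzero rows, so rank(M) = 3.
The column space has dimension equal to the rank: 3.

3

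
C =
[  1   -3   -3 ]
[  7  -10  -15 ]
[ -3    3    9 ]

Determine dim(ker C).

Row reduce to echelon form.
R2 ← R2 − (7)·R1: [0, 11, 6]
R3 ← R3 + (3)·R1: [0, -6, 0]
R3 ← R3 + (6/11)·R2: [0, 0, 36/11]
3 nonzero rows, so rank(C) = 3.
C has 3 columns; by rank–nullity, nullity = 3 − 3 = 0.

0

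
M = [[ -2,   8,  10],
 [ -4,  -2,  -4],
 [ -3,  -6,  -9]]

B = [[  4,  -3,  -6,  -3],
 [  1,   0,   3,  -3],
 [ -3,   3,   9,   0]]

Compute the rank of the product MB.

2

First compute MB:
[[-30,  36, 126, -18],
 [ -6,   0, -18,  18],
 [  9, -18, -81,  27]]
Now row reduce the product.
R2 ← R2 − (1/5)·R1: [0, -36/5, -216/5, 108/5]
R3 ← R3 + (3/10)·R1: [0, -36/5, -216/5, 108/5]
R3 ← R3 − R2: [0, 0, 0, 0]
2 nonzero rows, so rank(MB) = 2.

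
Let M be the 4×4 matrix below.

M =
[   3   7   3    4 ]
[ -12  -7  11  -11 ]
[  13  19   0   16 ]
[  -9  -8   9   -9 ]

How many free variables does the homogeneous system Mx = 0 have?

0

Row reduce to echelon form.
R2 ← R2 + (4)·R1: [0, 21, 23, 5]
R3 ← R3 − (13/3)·R1: [0, -34/3, -13, -4/3]
R4 ← R4 + (3)·R1: [0, 13, 18, 3]
R3 ← R3 + (34/63)·R2: [0, 0, -37/63, 86/63]
R4 ← R4 − (13/21)·R2: [0, 0, 79/21, -2/21]
R4 ← R4 + (237/37)·R3: [0, 0, 0, 320/37]
4 nonzero rows, so rank(M) = 4.
M has 4 columns; by rank–nullity, nullity = 4 − 4 = 0.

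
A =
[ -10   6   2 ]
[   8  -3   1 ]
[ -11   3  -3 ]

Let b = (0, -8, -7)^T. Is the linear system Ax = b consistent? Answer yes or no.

Row reduce the augmented matrix [A | b].
R2 ← R2 + (4/5)·R1: [0, 9/5, 13/5, -8]
R3 ← R3 − (11/10)·R1: [0, -18/5, -26/5, -7]
R3 ← R3 + (2)·R2: [0, 0, 0, -23]
The echelon form has 3 nonzero rows; the last pivot sits in the augmented column, so rank(A) = 2 but rank([A|b]) = 3.
Since the ranks differ, the system is inconsistent.

no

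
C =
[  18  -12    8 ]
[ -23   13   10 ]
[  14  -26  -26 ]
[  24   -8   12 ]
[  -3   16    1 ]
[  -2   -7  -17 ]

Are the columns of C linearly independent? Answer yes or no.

yes

Row reduce C to echelon form.
R2 ← R2 + (23/18)·R1: [0, -7/3, 182/9]
R3 ← R3 − (7/9)·R1: [0, -50/3, -290/9]
R4 ← R4 − (4/3)·R1: [0, 8, 4/3]
R5 ← R5 + (1/6)·R1: [0, 14, 7/3]
R6 ← R6 + (1/9)·R1: [0, -25/3, -145/9]
R3 ← R3 − (50/7)·R2: [0, 0, -530/3]
R4 ← R4 + (24/7)·R2: [0, 0, 212/3]
R5 ← R5 + (6)·R2: [0, 0, 371/3]
R6 ← R6 − (25/7)·R2: [0, 0, -265/3]
R4 ← R4 + (2/5)·R3: [0, 0, 0]
R5 ← R5 + (7/10)·R3: [0, 0, 0]
R6 ← R6 − (1/2)·R3: [0, 0, 0]
3 pivots among 3 columns.
Every column is a pivot column, so the columns are linearly independent.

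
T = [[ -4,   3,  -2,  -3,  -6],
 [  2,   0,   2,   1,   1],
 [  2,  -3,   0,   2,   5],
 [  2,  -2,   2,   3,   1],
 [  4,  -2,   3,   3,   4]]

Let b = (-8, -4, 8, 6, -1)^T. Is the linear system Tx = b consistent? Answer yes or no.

no

Row reduce the augmented matrix [T | b].
R2 ← R2 + (1/2)·R1: [0, 3/2, 1, -1/2, -2, -8]
R3 ← R3 + (1/2)·R1: [0, -3/2, -1, 1/2, 2, 4]
R4 ← R4 + (1/2)·R1: [0, -1/2, 1, 3/2, -2, 2]
R5 ← R5 + R1: [0, 1, 1, 0, -2, -9]
R3 ← R3 + R2: [0, 0, 0, 0, 0, -4]
R4 ← R4 + (1/3)·R2: [0, 0, 4/3, 4/3, -8/3, -2/3]
R5 ← R5 − (2/3)·R2: [0, 0, 1/3, 1/3, -2/3, -11/3]
Swap R3 ↔ R4
R5 ← R5 − (1/4)·R3: [0, 0, 0, 0, 0, -7/2]
R5 ← R5 − (7/8)·R4: [0, 0, 0, 0, 0, 0]
The echelon form has 4 nonzero rows; the last pivot sits in the augmented column, so rank(T) = 3 but rank([T|b]) = 4.
Since the ranks differ, the system is inconsistent.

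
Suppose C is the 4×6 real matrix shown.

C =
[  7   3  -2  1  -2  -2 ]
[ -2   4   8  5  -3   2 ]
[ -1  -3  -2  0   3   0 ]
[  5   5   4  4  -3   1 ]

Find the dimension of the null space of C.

Row reduce to echelon form.
R2 ← R2 + (2/7)·R1: [0, 34/7, 52/7, 37/7, -25/7, 10/7]
R3 ← R3 + (1/7)·R1: [0, -18/7, -16/7, 1/7, 19/7, -2/7]
R4 ← R4 − (5/7)·R1: [0, 20/7, 38/7, 23/7, -11/7, 17/7]
R3 ← R3 + (9/17)·R2: [0, 0, 28/17, 50/17, 14/17, 8/17]
R4 ← R4 − (10/17)·R2: [0, 0, 18/17, 3/17, 9/17, 27/17]
R4 ← R4 − (9/14)·R3: [0, 0, 0, -12/7, 0, 9/7]
4 nonzero rows, so rank(C) = 4.
C has 6 columns; by rank–nullity, nullity = 6 − 4 = 2.

2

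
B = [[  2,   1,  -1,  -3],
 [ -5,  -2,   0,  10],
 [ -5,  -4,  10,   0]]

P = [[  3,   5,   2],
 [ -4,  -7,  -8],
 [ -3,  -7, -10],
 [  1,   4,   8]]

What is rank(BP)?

2

First compute BP:
[[  2,  -2, -18],
 [  3,  29,  86],
 [-29, -67, -78]]
Now row reduce the product.
R2 ← R2 − (3/2)·R1: [0, 32, 113]
R3 ← R3 + (29/2)·R1: [0, -96, -339]
R3 ← R3 + (3)·R2: [0, 0, 0]
2 nonzero rows, so rank(BP) = 2.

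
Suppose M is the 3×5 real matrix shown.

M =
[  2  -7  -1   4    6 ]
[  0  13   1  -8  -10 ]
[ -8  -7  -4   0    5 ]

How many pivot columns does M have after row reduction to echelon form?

Row reduce to echelon form.
R3 ← R3 + (4)·R1: [0, -35, -8, 16, 29]
R3 ← R3 + (35/13)·R2: [0, 0, -69/13, -72/13, 27/13]
Echelon form has 3 nonzero rows, so rank(M) = 3.
Each nonzero row contributes one pivot column: 3 pivot columns.

3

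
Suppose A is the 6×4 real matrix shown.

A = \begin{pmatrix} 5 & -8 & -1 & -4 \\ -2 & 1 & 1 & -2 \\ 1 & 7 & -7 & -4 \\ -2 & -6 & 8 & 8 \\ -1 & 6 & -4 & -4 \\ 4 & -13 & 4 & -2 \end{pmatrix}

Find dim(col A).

4

Row reduce to echelon form.
R2 ← R2 + (2/5)·R1: [0, -11/5, 3/5, -18/5]
R3 ← R3 − (1/5)·R1: [0, 43/5, -34/5, -16/5]
R4 ← R4 + (2/5)·R1: [0, -46/5, 38/5, 32/5]
R5 ← R5 + (1/5)·R1: [0, 22/5, -21/5, -24/5]
R6 ← R6 − (4/5)·R1: [0, -33/5, 24/5, 6/5]
R3 ← R3 + (43/11)·R2: [0, 0, -49/11, -190/11]
R4 ← R4 − (46/11)·R2: [0, 0, 56/11, 236/11]
R5 ← R5 + (2)·R2: [0, 0, -3, -12]
R6 ← R6 − (3)·R2: [0, 0, 3, 12]
R4 ← R4 + (8/7)·R3: [0, 0, 0, 12/7]
R5 ← R5 − (33/49)·R3: [0, 0, 0, -18/49]
R6 ← R6 + (33/49)·R3: [0, 0, 0, 18/49]
R5 ← R5 + (3/14)·R4: [0, 0, 0, 0]
R6 ← R6 − (3/14)·R4: [0, 0, 0, 0]
Echelon form has 4 nonzero rows, so rank(A) = 4.
The column space has dimension equal to the rank: 4.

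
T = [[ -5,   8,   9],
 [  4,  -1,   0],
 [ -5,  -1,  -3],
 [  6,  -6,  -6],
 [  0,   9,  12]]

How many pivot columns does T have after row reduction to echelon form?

2

Row reduce to echelon form.
R2 ← R2 + (4/5)·R1: [0, 27/5, 36/5]
R3 ← R3 − R1: [0, -9, -12]
R4 ← R4 + (6/5)·R1: [0, 18/5, 24/5]
R3 ← R3 + (5/3)·R2: [0, 0, 0]
R4 ← R4 − (2/3)·R2: [0, 0, 0]
R5 ← R5 − (5/3)·R2: [0, 0, 0]
Echelon form has 2 nonzero rows, so rank(T) = 2.
Each nonzero row contributes one pivot column: 2 pivot columns.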